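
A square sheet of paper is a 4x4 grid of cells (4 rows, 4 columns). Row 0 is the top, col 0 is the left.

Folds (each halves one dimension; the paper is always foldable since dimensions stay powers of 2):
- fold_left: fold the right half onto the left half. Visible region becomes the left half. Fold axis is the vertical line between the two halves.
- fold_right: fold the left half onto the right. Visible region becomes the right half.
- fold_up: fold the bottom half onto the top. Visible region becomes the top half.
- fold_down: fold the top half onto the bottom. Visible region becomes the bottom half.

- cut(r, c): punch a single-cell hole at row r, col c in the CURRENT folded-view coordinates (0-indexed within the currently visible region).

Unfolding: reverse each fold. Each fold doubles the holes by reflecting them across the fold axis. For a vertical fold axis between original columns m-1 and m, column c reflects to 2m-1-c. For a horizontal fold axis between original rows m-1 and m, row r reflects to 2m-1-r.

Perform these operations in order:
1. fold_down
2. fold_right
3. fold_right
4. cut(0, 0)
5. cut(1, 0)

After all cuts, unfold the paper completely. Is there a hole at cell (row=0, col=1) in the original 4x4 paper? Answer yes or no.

Answer: yes

Derivation:
Op 1 fold_down: fold axis h@2; visible region now rows[2,4) x cols[0,4) = 2x4
Op 2 fold_right: fold axis v@2; visible region now rows[2,4) x cols[2,4) = 2x2
Op 3 fold_right: fold axis v@3; visible region now rows[2,4) x cols[3,4) = 2x1
Op 4 cut(0, 0): punch at orig (2,3); cuts so far [(2, 3)]; region rows[2,4) x cols[3,4) = 2x1
Op 5 cut(1, 0): punch at orig (3,3); cuts so far [(2, 3), (3, 3)]; region rows[2,4) x cols[3,4) = 2x1
Unfold 1 (reflect across v@3): 4 holes -> [(2, 2), (2, 3), (3, 2), (3, 3)]
Unfold 2 (reflect across v@2): 8 holes -> [(2, 0), (2, 1), (2, 2), (2, 3), (3, 0), (3, 1), (3, 2), (3, 3)]
Unfold 3 (reflect across h@2): 16 holes -> [(0, 0), (0, 1), (0, 2), (0, 3), (1, 0), (1, 1), (1, 2), (1, 3), (2, 0), (2, 1), (2, 2), (2, 3), (3, 0), (3, 1), (3, 2), (3, 3)]
Holes: [(0, 0), (0, 1), (0, 2), (0, 3), (1, 0), (1, 1), (1, 2), (1, 3), (2, 0), (2, 1), (2, 2), (2, 3), (3, 0), (3, 1), (3, 2), (3, 3)]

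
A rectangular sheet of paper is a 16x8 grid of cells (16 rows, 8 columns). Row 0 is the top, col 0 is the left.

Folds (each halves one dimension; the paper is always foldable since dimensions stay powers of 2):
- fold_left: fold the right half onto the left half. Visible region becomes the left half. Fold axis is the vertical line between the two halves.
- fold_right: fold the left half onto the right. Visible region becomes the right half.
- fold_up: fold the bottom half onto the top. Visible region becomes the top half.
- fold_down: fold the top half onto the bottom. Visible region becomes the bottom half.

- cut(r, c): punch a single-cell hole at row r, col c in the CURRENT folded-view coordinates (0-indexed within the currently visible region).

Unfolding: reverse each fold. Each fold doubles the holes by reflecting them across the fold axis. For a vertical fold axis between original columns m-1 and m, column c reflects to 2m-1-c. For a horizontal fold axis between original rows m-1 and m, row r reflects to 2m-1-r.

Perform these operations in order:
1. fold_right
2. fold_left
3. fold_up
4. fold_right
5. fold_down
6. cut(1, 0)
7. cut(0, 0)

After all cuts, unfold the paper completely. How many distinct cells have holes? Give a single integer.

Op 1 fold_right: fold axis v@4; visible region now rows[0,16) x cols[4,8) = 16x4
Op 2 fold_left: fold axis v@6; visible region now rows[0,16) x cols[4,6) = 16x2
Op 3 fold_up: fold axis h@8; visible region now rows[0,8) x cols[4,6) = 8x2
Op 4 fold_right: fold axis v@5; visible region now rows[0,8) x cols[5,6) = 8x1
Op 5 fold_down: fold axis h@4; visible region now rows[4,8) x cols[5,6) = 4x1
Op 6 cut(1, 0): punch at orig (5,5); cuts so far [(5, 5)]; region rows[4,8) x cols[5,6) = 4x1
Op 7 cut(0, 0): punch at orig (4,5); cuts so far [(4, 5), (5, 5)]; region rows[4,8) x cols[5,6) = 4x1
Unfold 1 (reflect across h@4): 4 holes -> [(2, 5), (3, 5), (4, 5), (5, 5)]
Unfold 2 (reflect across v@5): 8 holes -> [(2, 4), (2, 5), (3, 4), (3, 5), (4, 4), (4, 5), (5, 4), (5, 5)]
Unfold 3 (reflect across h@8): 16 holes -> [(2, 4), (2, 5), (3, 4), (3, 5), (4, 4), (4, 5), (5, 4), (5, 5), (10, 4), (10, 5), (11, 4), (11, 5), (12, 4), (12, 5), (13, 4), (13, 5)]
Unfold 4 (reflect across v@6): 32 holes -> [(2, 4), (2, 5), (2, 6), (2, 7), (3, 4), (3, 5), (3, 6), (3, 7), (4, 4), (4, 5), (4, 6), (4, 7), (5, 4), (5, 5), (5, 6), (5, 7), (10, 4), (10, 5), (10, 6), (10, 7), (11, 4), (11, 5), (11, 6), (11, 7), (12, 4), (12, 5), (12, 6), (12, 7), (13, 4), (13, 5), (13, 6), (13, 7)]
Unfold 5 (reflect across v@4): 64 holes -> [(2, 0), (2, 1), (2, 2), (2, 3), (2, 4), (2, 5), (2, 6), (2, 7), (3, 0), (3, 1), (3, 2), (3, 3), (3, 4), (3, 5), (3, 6), (3, 7), (4, 0), (4, 1), (4, 2), (4, 3), (4, 4), (4, 5), (4, 6), (4, 7), (5, 0), (5, 1), (5, 2), (5, 3), (5, 4), (5, 5), (5, 6), (5, 7), (10, 0), (10, 1), (10, 2), (10, 3), (10, 4), (10, 5), (10, 6), (10, 7), (11, 0), (11, 1), (11, 2), (11, 3), (11, 4), (11, 5), (11, 6), (11, 7), (12, 0), (12, 1), (12, 2), (12, 3), (12, 4), (12, 5), (12, 6), (12, 7), (13, 0), (13, 1), (13, 2), (13, 3), (13, 4), (13, 5), (13, 6), (13, 7)]

Answer: 64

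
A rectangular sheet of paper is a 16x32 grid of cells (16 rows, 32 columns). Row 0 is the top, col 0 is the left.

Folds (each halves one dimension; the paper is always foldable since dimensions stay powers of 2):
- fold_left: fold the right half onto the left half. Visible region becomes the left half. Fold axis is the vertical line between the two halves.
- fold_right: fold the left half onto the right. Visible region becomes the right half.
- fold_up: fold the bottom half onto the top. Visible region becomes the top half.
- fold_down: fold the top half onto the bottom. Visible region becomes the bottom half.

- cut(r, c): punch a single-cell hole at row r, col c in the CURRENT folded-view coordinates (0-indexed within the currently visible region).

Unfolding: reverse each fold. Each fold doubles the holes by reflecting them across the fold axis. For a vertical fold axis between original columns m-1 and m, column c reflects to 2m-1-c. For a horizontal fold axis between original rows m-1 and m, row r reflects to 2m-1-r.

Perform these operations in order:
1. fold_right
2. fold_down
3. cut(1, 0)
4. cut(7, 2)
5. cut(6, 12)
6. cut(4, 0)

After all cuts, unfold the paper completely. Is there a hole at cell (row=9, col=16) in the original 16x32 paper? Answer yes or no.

Op 1 fold_right: fold axis v@16; visible region now rows[0,16) x cols[16,32) = 16x16
Op 2 fold_down: fold axis h@8; visible region now rows[8,16) x cols[16,32) = 8x16
Op 3 cut(1, 0): punch at orig (9,16); cuts so far [(9, 16)]; region rows[8,16) x cols[16,32) = 8x16
Op 4 cut(7, 2): punch at orig (15,18); cuts so far [(9, 16), (15, 18)]; region rows[8,16) x cols[16,32) = 8x16
Op 5 cut(6, 12): punch at orig (14,28); cuts so far [(9, 16), (14, 28), (15, 18)]; region rows[8,16) x cols[16,32) = 8x16
Op 6 cut(4, 0): punch at orig (12,16); cuts so far [(9, 16), (12, 16), (14, 28), (15, 18)]; region rows[8,16) x cols[16,32) = 8x16
Unfold 1 (reflect across h@8): 8 holes -> [(0, 18), (1, 28), (3, 16), (6, 16), (9, 16), (12, 16), (14, 28), (15, 18)]
Unfold 2 (reflect across v@16): 16 holes -> [(0, 13), (0, 18), (1, 3), (1, 28), (3, 15), (3, 16), (6, 15), (6, 16), (9, 15), (9, 16), (12, 15), (12, 16), (14, 3), (14, 28), (15, 13), (15, 18)]
Holes: [(0, 13), (0, 18), (1, 3), (1, 28), (3, 15), (3, 16), (6, 15), (6, 16), (9, 15), (9, 16), (12, 15), (12, 16), (14, 3), (14, 28), (15, 13), (15, 18)]

Answer: yes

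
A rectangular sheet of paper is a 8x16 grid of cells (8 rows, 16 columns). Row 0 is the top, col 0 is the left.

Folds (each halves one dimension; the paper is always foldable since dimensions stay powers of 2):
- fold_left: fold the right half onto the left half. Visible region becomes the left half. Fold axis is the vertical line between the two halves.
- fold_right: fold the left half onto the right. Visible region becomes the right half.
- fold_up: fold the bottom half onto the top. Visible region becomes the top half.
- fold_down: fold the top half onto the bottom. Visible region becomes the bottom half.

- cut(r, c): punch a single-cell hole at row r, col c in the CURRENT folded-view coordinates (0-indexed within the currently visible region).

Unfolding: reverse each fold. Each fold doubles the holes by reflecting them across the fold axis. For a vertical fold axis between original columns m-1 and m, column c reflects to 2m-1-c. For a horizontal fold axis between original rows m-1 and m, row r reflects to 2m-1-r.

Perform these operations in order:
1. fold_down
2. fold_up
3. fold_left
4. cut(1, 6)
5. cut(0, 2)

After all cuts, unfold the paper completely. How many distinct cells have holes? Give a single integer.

Answer: 16

Derivation:
Op 1 fold_down: fold axis h@4; visible region now rows[4,8) x cols[0,16) = 4x16
Op 2 fold_up: fold axis h@6; visible region now rows[4,6) x cols[0,16) = 2x16
Op 3 fold_left: fold axis v@8; visible region now rows[4,6) x cols[0,8) = 2x8
Op 4 cut(1, 6): punch at orig (5,6); cuts so far [(5, 6)]; region rows[4,6) x cols[0,8) = 2x8
Op 5 cut(0, 2): punch at orig (4,2); cuts so far [(4, 2), (5, 6)]; region rows[4,6) x cols[0,8) = 2x8
Unfold 1 (reflect across v@8): 4 holes -> [(4, 2), (4, 13), (5, 6), (5, 9)]
Unfold 2 (reflect across h@6): 8 holes -> [(4, 2), (4, 13), (5, 6), (5, 9), (6, 6), (6, 9), (7, 2), (7, 13)]
Unfold 3 (reflect across h@4): 16 holes -> [(0, 2), (0, 13), (1, 6), (1, 9), (2, 6), (2, 9), (3, 2), (3, 13), (4, 2), (4, 13), (5, 6), (5, 9), (6, 6), (6, 9), (7, 2), (7, 13)]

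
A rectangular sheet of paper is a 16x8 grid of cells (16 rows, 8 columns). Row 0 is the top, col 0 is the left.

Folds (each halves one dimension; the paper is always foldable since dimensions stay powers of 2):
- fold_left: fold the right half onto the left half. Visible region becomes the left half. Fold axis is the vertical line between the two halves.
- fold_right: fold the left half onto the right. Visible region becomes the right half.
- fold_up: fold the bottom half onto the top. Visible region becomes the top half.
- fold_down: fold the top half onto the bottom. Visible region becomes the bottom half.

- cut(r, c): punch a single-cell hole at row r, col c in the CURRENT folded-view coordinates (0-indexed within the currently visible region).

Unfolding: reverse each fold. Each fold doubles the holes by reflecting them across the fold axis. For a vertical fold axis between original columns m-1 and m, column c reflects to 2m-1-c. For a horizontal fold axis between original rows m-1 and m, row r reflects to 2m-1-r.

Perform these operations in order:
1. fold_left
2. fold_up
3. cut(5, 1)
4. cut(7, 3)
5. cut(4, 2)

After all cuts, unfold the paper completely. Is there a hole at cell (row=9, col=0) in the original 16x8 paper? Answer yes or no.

Op 1 fold_left: fold axis v@4; visible region now rows[0,16) x cols[0,4) = 16x4
Op 2 fold_up: fold axis h@8; visible region now rows[0,8) x cols[0,4) = 8x4
Op 3 cut(5, 1): punch at orig (5,1); cuts so far [(5, 1)]; region rows[0,8) x cols[0,4) = 8x4
Op 4 cut(7, 3): punch at orig (7,3); cuts so far [(5, 1), (7, 3)]; region rows[0,8) x cols[0,4) = 8x4
Op 5 cut(4, 2): punch at orig (4,2); cuts so far [(4, 2), (5, 1), (7, 3)]; region rows[0,8) x cols[0,4) = 8x4
Unfold 1 (reflect across h@8): 6 holes -> [(4, 2), (5, 1), (7, 3), (8, 3), (10, 1), (11, 2)]
Unfold 2 (reflect across v@4): 12 holes -> [(4, 2), (4, 5), (5, 1), (5, 6), (7, 3), (7, 4), (8, 3), (8, 4), (10, 1), (10, 6), (11, 2), (11, 5)]
Holes: [(4, 2), (4, 5), (5, 1), (5, 6), (7, 3), (7, 4), (8, 3), (8, 4), (10, 1), (10, 6), (11, 2), (11, 5)]

Answer: no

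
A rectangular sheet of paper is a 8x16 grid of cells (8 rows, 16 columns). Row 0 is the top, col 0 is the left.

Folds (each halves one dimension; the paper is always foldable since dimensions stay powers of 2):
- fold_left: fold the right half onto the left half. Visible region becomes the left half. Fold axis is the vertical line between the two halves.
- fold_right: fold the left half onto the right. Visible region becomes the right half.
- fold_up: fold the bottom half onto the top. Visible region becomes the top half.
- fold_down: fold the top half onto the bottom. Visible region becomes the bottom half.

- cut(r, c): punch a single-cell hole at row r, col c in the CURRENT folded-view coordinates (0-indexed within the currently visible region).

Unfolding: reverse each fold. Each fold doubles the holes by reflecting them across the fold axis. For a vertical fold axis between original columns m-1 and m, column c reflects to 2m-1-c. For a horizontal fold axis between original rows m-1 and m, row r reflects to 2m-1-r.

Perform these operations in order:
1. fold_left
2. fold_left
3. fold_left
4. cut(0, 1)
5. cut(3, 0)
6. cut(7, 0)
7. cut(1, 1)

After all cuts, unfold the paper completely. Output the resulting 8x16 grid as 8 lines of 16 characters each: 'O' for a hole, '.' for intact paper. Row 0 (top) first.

Answer: .OO..OO..OO..OO.
.OO..OO..OO..OO.
................
O..OO..OO..OO..O
................
................
................
O..OO..OO..OO..O

Derivation:
Op 1 fold_left: fold axis v@8; visible region now rows[0,8) x cols[0,8) = 8x8
Op 2 fold_left: fold axis v@4; visible region now rows[0,8) x cols[0,4) = 8x4
Op 3 fold_left: fold axis v@2; visible region now rows[0,8) x cols[0,2) = 8x2
Op 4 cut(0, 1): punch at orig (0,1); cuts so far [(0, 1)]; region rows[0,8) x cols[0,2) = 8x2
Op 5 cut(3, 0): punch at orig (3,0); cuts so far [(0, 1), (3, 0)]; region rows[0,8) x cols[0,2) = 8x2
Op 6 cut(7, 0): punch at orig (7,0); cuts so far [(0, 1), (3, 0), (7, 0)]; region rows[0,8) x cols[0,2) = 8x2
Op 7 cut(1, 1): punch at orig (1,1); cuts so far [(0, 1), (1, 1), (3, 0), (7, 0)]; region rows[0,8) x cols[0,2) = 8x2
Unfold 1 (reflect across v@2): 8 holes -> [(0, 1), (0, 2), (1, 1), (1, 2), (3, 0), (3, 3), (7, 0), (7, 3)]
Unfold 2 (reflect across v@4): 16 holes -> [(0, 1), (0, 2), (0, 5), (0, 6), (1, 1), (1, 2), (1, 5), (1, 6), (3, 0), (3, 3), (3, 4), (3, 7), (7, 0), (7, 3), (7, 4), (7, 7)]
Unfold 3 (reflect across v@8): 32 holes -> [(0, 1), (0, 2), (0, 5), (0, 6), (0, 9), (0, 10), (0, 13), (0, 14), (1, 1), (1, 2), (1, 5), (1, 6), (1, 9), (1, 10), (1, 13), (1, 14), (3, 0), (3, 3), (3, 4), (3, 7), (3, 8), (3, 11), (3, 12), (3, 15), (7, 0), (7, 3), (7, 4), (7, 7), (7, 8), (7, 11), (7, 12), (7, 15)]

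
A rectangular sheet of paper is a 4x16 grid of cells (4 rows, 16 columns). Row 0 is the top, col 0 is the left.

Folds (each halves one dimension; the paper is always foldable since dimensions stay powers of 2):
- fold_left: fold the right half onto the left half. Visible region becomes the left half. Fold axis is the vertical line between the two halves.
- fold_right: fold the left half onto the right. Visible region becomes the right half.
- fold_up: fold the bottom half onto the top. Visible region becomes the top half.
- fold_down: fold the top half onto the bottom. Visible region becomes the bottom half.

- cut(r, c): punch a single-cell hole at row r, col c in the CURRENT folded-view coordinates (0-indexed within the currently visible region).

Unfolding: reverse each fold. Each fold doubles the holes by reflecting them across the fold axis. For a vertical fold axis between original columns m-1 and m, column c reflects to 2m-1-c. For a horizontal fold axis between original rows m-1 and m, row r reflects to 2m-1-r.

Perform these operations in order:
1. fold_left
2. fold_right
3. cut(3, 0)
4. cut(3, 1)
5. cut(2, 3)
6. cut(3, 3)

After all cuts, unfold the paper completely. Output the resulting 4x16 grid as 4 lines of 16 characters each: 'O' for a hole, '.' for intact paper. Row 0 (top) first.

Op 1 fold_left: fold axis v@8; visible region now rows[0,4) x cols[0,8) = 4x8
Op 2 fold_right: fold axis v@4; visible region now rows[0,4) x cols[4,8) = 4x4
Op 3 cut(3, 0): punch at orig (3,4); cuts so far [(3, 4)]; region rows[0,4) x cols[4,8) = 4x4
Op 4 cut(3, 1): punch at orig (3,5); cuts so far [(3, 4), (3, 5)]; region rows[0,4) x cols[4,8) = 4x4
Op 5 cut(2, 3): punch at orig (2,7); cuts so far [(2, 7), (3, 4), (3, 5)]; region rows[0,4) x cols[4,8) = 4x4
Op 6 cut(3, 3): punch at orig (3,7); cuts so far [(2, 7), (3, 4), (3, 5), (3, 7)]; region rows[0,4) x cols[4,8) = 4x4
Unfold 1 (reflect across v@4): 8 holes -> [(2, 0), (2, 7), (3, 0), (3, 2), (3, 3), (3, 4), (3, 5), (3, 7)]
Unfold 2 (reflect across v@8): 16 holes -> [(2, 0), (2, 7), (2, 8), (2, 15), (3, 0), (3, 2), (3, 3), (3, 4), (3, 5), (3, 7), (3, 8), (3, 10), (3, 11), (3, 12), (3, 13), (3, 15)]

Answer: ................
................
O......OO......O
O.OOOO.OO.OOOO.O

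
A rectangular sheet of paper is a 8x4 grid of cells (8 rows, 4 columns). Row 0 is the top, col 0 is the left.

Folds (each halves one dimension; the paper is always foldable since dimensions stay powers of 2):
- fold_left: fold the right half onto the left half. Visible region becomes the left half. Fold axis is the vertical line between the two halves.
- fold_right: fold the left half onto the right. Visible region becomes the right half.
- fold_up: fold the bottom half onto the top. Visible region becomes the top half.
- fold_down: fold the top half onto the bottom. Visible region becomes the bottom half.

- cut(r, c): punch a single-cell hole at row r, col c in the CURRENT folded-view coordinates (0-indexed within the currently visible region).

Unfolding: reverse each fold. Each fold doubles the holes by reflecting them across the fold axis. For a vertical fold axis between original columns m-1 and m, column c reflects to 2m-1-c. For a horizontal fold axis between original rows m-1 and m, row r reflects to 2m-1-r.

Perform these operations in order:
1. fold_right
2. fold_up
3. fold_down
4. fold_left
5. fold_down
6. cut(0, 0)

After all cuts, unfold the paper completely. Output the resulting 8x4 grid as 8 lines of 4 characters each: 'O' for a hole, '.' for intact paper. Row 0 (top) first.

Op 1 fold_right: fold axis v@2; visible region now rows[0,8) x cols[2,4) = 8x2
Op 2 fold_up: fold axis h@4; visible region now rows[0,4) x cols[2,4) = 4x2
Op 3 fold_down: fold axis h@2; visible region now rows[2,4) x cols[2,4) = 2x2
Op 4 fold_left: fold axis v@3; visible region now rows[2,4) x cols[2,3) = 2x1
Op 5 fold_down: fold axis h@3; visible region now rows[3,4) x cols[2,3) = 1x1
Op 6 cut(0, 0): punch at orig (3,2); cuts so far [(3, 2)]; region rows[3,4) x cols[2,3) = 1x1
Unfold 1 (reflect across h@3): 2 holes -> [(2, 2), (3, 2)]
Unfold 2 (reflect across v@3): 4 holes -> [(2, 2), (2, 3), (3, 2), (3, 3)]
Unfold 3 (reflect across h@2): 8 holes -> [(0, 2), (0, 3), (1, 2), (1, 3), (2, 2), (2, 3), (3, 2), (3, 3)]
Unfold 4 (reflect across h@4): 16 holes -> [(0, 2), (0, 3), (1, 2), (1, 3), (2, 2), (2, 3), (3, 2), (3, 3), (4, 2), (4, 3), (5, 2), (5, 3), (6, 2), (6, 3), (7, 2), (7, 3)]
Unfold 5 (reflect across v@2): 32 holes -> [(0, 0), (0, 1), (0, 2), (0, 3), (1, 0), (1, 1), (1, 2), (1, 3), (2, 0), (2, 1), (2, 2), (2, 3), (3, 0), (3, 1), (3, 2), (3, 3), (4, 0), (4, 1), (4, 2), (4, 3), (5, 0), (5, 1), (5, 2), (5, 3), (6, 0), (6, 1), (6, 2), (6, 3), (7, 0), (7, 1), (7, 2), (7, 3)]

Answer: OOOO
OOOO
OOOO
OOOO
OOOO
OOOO
OOOO
OOOO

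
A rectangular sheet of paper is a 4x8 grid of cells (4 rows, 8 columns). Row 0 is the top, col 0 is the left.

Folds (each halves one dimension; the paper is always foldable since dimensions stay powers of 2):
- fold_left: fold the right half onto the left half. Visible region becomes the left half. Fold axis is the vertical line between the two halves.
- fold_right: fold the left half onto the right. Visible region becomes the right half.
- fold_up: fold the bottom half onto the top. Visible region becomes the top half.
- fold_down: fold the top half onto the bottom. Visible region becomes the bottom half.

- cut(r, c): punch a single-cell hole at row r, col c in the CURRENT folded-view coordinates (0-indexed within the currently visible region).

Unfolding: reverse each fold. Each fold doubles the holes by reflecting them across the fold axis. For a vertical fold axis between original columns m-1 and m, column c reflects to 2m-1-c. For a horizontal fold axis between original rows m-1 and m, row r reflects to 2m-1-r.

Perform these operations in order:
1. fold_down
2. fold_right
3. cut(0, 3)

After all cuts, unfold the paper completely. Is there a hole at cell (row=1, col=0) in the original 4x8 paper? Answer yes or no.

Op 1 fold_down: fold axis h@2; visible region now rows[2,4) x cols[0,8) = 2x8
Op 2 fold_right: fold axis v@4; visible region now rows[2,4) x cols[4,8) = 2x4
Op 3 cut(0, 3): punch at orig (2,7); cuts so far [(2, 7)]; region rows[2,4) x cols[4,8) = 2x4
Unfold 1 (reflect across v@4): 2 holes -> [(2, 0), (2, 7)]
Unfold 2 (reflect across h@2): 4 holes -> [(1, 0), (1, 7), (2, 0), (2, 7)]
Holes: [(1, 0), (1, 7), (2, 0), (2, 7)]

Answer: yes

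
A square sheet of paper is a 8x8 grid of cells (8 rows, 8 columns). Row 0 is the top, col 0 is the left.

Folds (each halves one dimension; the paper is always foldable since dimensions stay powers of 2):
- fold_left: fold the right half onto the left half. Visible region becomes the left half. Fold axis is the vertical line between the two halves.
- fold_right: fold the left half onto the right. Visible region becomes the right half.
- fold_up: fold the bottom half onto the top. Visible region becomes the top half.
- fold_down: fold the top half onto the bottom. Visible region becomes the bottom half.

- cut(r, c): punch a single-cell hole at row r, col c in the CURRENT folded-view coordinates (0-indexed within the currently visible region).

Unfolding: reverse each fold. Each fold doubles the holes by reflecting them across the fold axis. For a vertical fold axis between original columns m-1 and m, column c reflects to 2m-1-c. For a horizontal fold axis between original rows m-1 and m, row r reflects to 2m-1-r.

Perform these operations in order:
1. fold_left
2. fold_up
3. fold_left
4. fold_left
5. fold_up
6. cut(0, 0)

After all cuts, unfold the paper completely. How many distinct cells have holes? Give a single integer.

Answer: 32

Derivation:
Op 1 fold_left: fold axis v@4; visible region now rows[0,8) x cols[0,4) = 8x4
Op 2 fold_up: fold axis h@4; visible region now rows[0,4) x cols[0,4) = 4x4
Op 3 fold_left: fold axis v@2; visible region now rows[0,4) x cols[0,2) = 4x2
Op 4 fold_left: fold axis v@1; visible region now rows[0,4) x cols[0,1) = 4x1
Op 5 fold_up: fold axis h@2; visible region now rows[0,2) x cols[0,1) = 2x1
Op 6 cut(0, 0): punch at orig (0,0); cuts so far [(0, 0)]; region rows[0,2) x cols[0,1) = 2x1
Unfold 1 (reflect across h@2): 2 holes -> [(0, 0), (3, 0)]
Unfold 2 (reflect across v@1): 4 holes -> [(0, 0), (0, 1), (3, 0), (3, 1)]
Unfold 3 (reflect across v@2): 8 holes -> [(0, 0), (0, 1), (0, 2), (0, 3), (3, 0), (3, 1), (3, 2), (3, 3)]
Unfold 4 (reflect across h@4): 16 holes -> [(0, 0), (0, 1), (0, 2), (0, 3), (3, 0), (3, 1), (3, 2), (3, 3), (4, 0), (4, 1), (4, 2), (4, 3), (7, 0), (7, 1), (7, 2), (7, 3)]
Unfold 5 (reflect across v@4): 32 holes -> [(0, 0), (0, 1), (0, 2), (0, 3), (0, 4), (0, 5), (0, 6), (0, 7), (3, 0), (3, 1), (3, 2), (3, 3), (3, 4), (3, 5), (3, 6), (3, 7), (4, 0), (4, 1), (4, 2), (4, 3), (4, 4), (4, 5), (4, 6), (4, 7), (7, 0), (7, 1), (7, 2), (7, 3), (7, 4), (7, 5), (7, 6), (7, 7)]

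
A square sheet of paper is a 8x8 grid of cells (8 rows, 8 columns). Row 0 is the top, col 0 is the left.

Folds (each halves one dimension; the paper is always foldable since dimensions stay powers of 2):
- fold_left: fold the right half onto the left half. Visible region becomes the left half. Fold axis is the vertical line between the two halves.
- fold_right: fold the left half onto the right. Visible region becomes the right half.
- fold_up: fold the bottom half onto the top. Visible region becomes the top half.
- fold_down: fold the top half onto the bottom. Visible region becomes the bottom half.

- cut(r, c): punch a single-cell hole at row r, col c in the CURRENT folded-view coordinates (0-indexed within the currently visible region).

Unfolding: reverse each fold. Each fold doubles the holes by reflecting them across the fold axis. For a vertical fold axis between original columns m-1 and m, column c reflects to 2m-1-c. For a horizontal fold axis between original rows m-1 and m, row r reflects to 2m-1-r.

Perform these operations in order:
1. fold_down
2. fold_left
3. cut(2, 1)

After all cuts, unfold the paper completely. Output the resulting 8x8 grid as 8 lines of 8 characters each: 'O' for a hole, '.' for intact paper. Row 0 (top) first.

Op 1 fold_down: fold axis h@4; visible region now rows[4,8) x cols[0,8) = 4x8
Op 2 fold_left: fold axis v@4; visible region now rows[4,8) x cols[0,4) = 4x4
Op 3 cut(2, 1): punch at orig (6,1); cuts so far [(6, 1)]; region rows[4,8) x cols[0,4) = 4x4
Unfold 1 (reflect across v@4): 2 holes -> [(6, 1), (6, 6)]
Unfold 2 (reflect across h@4): 4 holes -> [(1, 1), (1, 6), (6, 1), (6, 6)]

Answer: ........
.O....O.
........
........
........
........
.O....O.
........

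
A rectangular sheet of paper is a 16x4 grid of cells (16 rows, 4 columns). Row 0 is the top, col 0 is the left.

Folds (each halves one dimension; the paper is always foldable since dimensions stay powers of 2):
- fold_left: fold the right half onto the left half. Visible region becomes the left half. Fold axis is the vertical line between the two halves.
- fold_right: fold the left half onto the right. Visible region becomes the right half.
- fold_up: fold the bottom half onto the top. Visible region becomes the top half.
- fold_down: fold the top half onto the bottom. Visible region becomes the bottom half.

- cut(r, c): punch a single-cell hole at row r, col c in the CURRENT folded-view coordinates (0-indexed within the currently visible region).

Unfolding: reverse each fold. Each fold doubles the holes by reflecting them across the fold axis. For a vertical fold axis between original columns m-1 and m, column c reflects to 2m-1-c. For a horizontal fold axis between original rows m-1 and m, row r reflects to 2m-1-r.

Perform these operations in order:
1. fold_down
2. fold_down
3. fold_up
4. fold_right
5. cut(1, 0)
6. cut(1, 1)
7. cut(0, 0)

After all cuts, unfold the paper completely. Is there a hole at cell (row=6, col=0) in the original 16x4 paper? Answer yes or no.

Op 1 fold_down: fold axis h@8; visible region now rows[8,16) x cols[0,4) = 8x4
Op 2 fold_down: fold axis h@12; visible region now rows[12,16) x cols[0,4) = 4x4
Op 3 fold_up: fold axis h@14; visible region now rows[12,14) x cols[0,4) = 2x4
Op 4 fold_right: fold axis v@2; visible region now rows[12,14) x cols[2,4) = 2x2
Op 5 cut(1, 0): punch at orig (13,2); cuts so far [(13, 2)]; region rows[12,14) x cols[2,4) = 2x2
Op 6 cut(1, 1): punch at orig (13,3); cuts so far [(13, 2), (13, 3)]; region rows[12,14) x cols[2,4) = 2x2
Op 7 cut(0, 0): punch at orig (12,2); cuts so far [(12, 2), (13, 2), (13, 3)]; region rows[12,14) x cols[2,4) = 2x2
Unfold 1 (reflect across v@2): 6 holes -> [(12, 1), (12, 2), (13, 0), (13, 1), (13, 2), (13, 3)]
Unfold 2 (reflect across h@14): 12 holes -> [(12, 1), (12, 2), (13, 0), (13, 1), (13, 2), (13, 3), (14, 0), (14, 1), (14, 2), (14, 3), (15, 1), (15, 2)]
Unfold 3 (reflect across h@12): 24 holes -> [(8, 1), (8, 2), (9, 0), (9, 1), (9, 2), (9, 3), (10, 0), (10, 1), (10, 2), (10, 3), (11, 1), (11, 2), (12, 1), (12, 2), (13, 0), (13, 1), (13, 2), (13, 3), (14, 0), (14, 1), (14, 2), (14, 3), (15, 1), (15, 2)]
Unfold 4 (reflect across h@8): 48 holes -> [(0, 1), (0, 2), (1, 0), (1, 1), (1, 2), (1, 3), (2, 0), (2, 1), (2, 2), (2, 3), (3, 1), (3, 2), (4, 1), (4, 2), (5, 0), (5, 1), (5, 2), (5, 3), (6, 0), (6, 1), (6, 2), (6, 3), (7, 1), (7, 2), (8, 1), (8, 2), (9, 0), (9, 1), (9, 2), (9, 3), (10, 0), (10, 1), (10, 2), (10, 3), (11, 1), (11, 2), (12, 1), (12, 2), (13, 0), (13, 1), (13, 2), (13, 3), (14, 0), (14, 1), (14, 2), (14, 3), (15, 1), (15, 2)]
Holes: [(0, 1), (0, 2), (1, 0), (1, 1), (1, 2), (1, 3), (2, 0), (2, 1), (2, 2), (2, 3), (3, 1), (3, 2), (4, 1), (4, 2), (5, 0), (5, 1), (5, 2), (5, 3), (6, 0), (6, 1), (6, 2), (6, 3), (7, 1), (7, 2), (8, 1), (8, 2), (9, 0), (9, 1), (9, 2), (9, 3), (10, 0), (10, 1), (10, 2), (10, 3), (11, 1), (11, 2), (12, 1), (12, 2), (13, 0), (13, 1), (13, 2), (13, 3), (14, 0), (14, 1), (14, 2), (14, 3), (15, 1), (15, 2)]

Answer: yes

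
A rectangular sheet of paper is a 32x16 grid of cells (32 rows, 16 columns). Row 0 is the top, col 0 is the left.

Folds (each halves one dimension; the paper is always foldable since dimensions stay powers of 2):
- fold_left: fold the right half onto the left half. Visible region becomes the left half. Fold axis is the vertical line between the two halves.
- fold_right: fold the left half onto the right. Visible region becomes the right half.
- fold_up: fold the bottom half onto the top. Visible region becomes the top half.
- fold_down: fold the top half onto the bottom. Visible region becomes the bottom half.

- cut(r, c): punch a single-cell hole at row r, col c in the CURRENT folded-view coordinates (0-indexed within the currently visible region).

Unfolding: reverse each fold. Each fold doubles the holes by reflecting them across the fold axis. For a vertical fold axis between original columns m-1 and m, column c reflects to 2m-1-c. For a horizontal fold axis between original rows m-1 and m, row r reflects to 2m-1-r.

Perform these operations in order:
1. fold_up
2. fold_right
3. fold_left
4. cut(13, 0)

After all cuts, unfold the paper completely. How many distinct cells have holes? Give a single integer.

Answer: 8

Derivation:
Op 1 fold_up: fold axis h@16; visible region now rows[0,16) x cols[0,16) = 16x16
Op 2 fold_right: fold axis v@8; visible region now rows[0,16) x cols[8,16) = 16x8
Op 3 fold_left: fold axis v@12; visible region now rows[0,16) x cols[8,12) = 16x4
Op 4 cut(13, 0): punch at orig (13,8); cuts so far [(13, 8)]; region rows[0,16) x cols[8,12) = 16x4
Unfold 1 (reflect across v@12): 2 holes -> [(13, 8), (13, 15)]
Unfold 2 (reflect across v@8): 4 holes -> [(13, 0), (13, 7), (13, 8), (13, 15)]
Unfold 3 (reflect across h@16): 8 holes -> [(13, 0), (13, 7), (13, 8), (13, 15), (18, 0), (18, 7), (18, 8), (18, 15)]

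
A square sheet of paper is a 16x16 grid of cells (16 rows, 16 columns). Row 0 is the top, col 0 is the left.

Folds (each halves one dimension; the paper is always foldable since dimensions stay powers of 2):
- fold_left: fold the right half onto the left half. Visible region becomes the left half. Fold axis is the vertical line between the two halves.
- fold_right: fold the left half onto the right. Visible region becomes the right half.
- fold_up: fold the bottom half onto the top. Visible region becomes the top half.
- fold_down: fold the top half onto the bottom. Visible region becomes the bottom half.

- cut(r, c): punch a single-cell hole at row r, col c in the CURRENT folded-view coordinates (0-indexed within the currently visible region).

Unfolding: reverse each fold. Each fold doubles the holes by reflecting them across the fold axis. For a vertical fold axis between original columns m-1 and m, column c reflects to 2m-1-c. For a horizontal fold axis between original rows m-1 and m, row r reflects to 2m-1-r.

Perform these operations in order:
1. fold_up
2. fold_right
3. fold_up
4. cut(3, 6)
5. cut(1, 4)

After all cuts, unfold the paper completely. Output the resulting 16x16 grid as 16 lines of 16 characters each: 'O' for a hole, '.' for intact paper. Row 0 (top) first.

Op 1 fold_up: fold axis h@8; visible region now rows[0,8) x cols[0,16) = 8x16
Op 2 fold_right: fold axis v@8; visible region now rows[0,8) x cols[8,16) = 8x8
Op 3 fold_up: fold axis h@4; visible region now rows[0,4) x cols[8,16) = 4x8
Op 4 cut(3, 6): punch at orig (3,14); cuts so far [(3, 14)]; region rows[0,4) x cols[8,16) = 4x8
Op 5 cut(1, 4): punch at orig (1,12); cuts so far [(1, 12), (3, 14)]; region rows[0,4) x cols[8,16) = 4x8
Unfold 1 (reflect across h@4): 4 holes -> [(1, 12), (3, 14), (4, 14), (6, 12)]
Unfold 2 (reflect across v@8): 8 holes -> [(1, 3), (1, 12), (3, 1), (3, 14), (4, 1), (4, 14), (6, 3), (6, 12)]
Unfold 3 (reflect across h@8): 16 holes -> [(1, 3), (1, 12), (3, 1), (3, 14), (4, 1), (4, 14), (6, 3), (6, 12), (9, 3), (9, 12), (11, 1), (11, 14), (12, 1), (12, 14), (14, 3), (14, 12)]

Answer: ................
...O........O...
................
.O............O.
.O............O.
................
...O........O...
................
................
...O........O...
................
.O............O.
.O............O.
................
...O........O...
................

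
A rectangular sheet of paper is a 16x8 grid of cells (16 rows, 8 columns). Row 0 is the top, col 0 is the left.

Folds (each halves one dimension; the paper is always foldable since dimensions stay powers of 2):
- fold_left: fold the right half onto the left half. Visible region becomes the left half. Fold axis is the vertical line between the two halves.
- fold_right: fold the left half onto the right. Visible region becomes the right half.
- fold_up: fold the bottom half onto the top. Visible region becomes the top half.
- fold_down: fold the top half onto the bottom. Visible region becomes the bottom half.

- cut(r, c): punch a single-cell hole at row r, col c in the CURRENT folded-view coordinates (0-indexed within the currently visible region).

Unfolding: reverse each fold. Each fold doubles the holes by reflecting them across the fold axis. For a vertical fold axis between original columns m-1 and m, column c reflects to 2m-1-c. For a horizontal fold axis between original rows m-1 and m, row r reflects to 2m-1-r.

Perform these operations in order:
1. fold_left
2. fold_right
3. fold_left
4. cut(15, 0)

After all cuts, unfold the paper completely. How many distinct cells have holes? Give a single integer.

Op 1 fold_left: fold axis v@4; visible region now rows[0,16) x cols[0,4) = 16x4
Op 2 fold_right: fold axis v@2; visible region now rows[0,16) x cols[2,4) = 16x2
Op 3 fold_left: fold axis v@3; visible region now rows[0,16) x cols[2,3) = 16x1
Op 4 cut(15, 0): punch at orig (15,2); cuts so far [(15, 2)]; region rows[0,16) x cols[2,3) = 16x1
Unfold 1 (reflect across v@3): 2 holes -> [(15, 2), (15, 3)]
Unfold 2 (reflect across v@2): 4 holes -> [(15, 0), (15, 1), (15, 2), (15, 3)]
Unfold 3 (reflect across v@4): 8 holes -> [(15, 0), (15, 1), (15, 2), (15, 3), (15, 4), (15, 5), (15, 6), (15, 7)]

Answer: 8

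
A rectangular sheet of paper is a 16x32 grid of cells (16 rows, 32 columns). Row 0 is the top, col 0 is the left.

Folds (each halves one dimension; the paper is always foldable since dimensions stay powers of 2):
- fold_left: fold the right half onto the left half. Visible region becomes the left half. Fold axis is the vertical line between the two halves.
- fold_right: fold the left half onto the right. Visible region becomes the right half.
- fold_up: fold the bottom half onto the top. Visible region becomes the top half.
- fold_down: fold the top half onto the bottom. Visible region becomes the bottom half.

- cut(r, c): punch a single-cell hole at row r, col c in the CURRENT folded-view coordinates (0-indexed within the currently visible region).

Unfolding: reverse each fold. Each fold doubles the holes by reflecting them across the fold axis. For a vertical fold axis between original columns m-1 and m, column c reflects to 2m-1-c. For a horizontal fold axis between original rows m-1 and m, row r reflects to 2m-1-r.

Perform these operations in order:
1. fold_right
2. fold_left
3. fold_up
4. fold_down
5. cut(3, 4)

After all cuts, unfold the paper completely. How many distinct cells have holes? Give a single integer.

Op 1 fold_right: fold axis v@16; visible region now rows[0,16) x cols[16,32) = 16x16
Op 2 fold_left: fold axis v@24; visible region now rows[0,16) x cols[16,24) = 16x8
Op 3 fold_up: fold axis h@8; visible region now rows[0,8) x cols[16,24) = 8x8
Op 4 fold_down: fold axis h@4; visible region now rows[4,8) x cols[16,24) = 4x8
Op 5 cut(3, 4): punch at orig (7,20); cuts so far [(7, 20)]; region rows[4,8) x cols[16,24) = 4x8
Unfold 1 (reflect across h@4): 2 holes -> [(0, 20), (7, 20)]
Unfold 2 (reflect across h@8): 4 holes -> [(0, 20), (7, 20), (8, 20), (15, 20)]
Unfold 3 (reflect across v@24): 8 holes -> [(0, 20), (0, 27), (7, 20), (7, 27), (8, 20), (8, 27), (15, 20), (15, 27)]
Unfold 4 (reflect across v@16): 16 holes -> [(0, 4), (0, 11), (0, 20), (0, 27), (7, 4), (7, 11), (7, 20), (7, 27), (8, 4), (8, 11), (8, 20), (8, 27), (15, 4), (15, 11), (15, 20), (15, 27)]

Answer: 16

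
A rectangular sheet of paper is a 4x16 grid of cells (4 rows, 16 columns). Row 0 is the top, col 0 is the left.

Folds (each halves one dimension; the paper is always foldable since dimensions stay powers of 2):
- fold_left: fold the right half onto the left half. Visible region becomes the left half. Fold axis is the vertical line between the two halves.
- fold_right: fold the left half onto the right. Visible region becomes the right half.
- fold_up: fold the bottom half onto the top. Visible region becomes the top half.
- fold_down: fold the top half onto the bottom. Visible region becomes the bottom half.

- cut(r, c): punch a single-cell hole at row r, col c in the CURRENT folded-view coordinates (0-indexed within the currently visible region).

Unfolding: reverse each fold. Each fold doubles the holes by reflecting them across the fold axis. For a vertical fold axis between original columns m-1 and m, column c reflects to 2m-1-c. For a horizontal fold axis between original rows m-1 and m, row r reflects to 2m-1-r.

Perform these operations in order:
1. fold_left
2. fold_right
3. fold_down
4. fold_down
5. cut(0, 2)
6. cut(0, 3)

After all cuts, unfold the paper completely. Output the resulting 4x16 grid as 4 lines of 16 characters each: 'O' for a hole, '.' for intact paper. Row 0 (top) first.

Op 1 fold_left: fold axis v@8; visible region now rows[0,4) x cols[0,8) = 4x8
Op 2 fold_right: fold axis v@4; visible region now rows[0,4) x cols[4,8) = 4x4
Op 3 fold_down: fold axis h@2; visible region now rows[2,4) x cols[4,8) = 2x4
Op 4 fold_down: fold axis h@3; visible region now rows[3,4) x cols[4,8) = 1x4
Op 5 cut(0, 2): punch at orig (3,6); cuts so far [(3, 6)]; region rows[3,4) x cols[4,8) = 1x4
Op 6 cut(0, 3): punch at orig (3,7); cuts so far [(3, 6), (3, 7)]; region rows[3,4) x cols[4,8) = 1x4
Unfold 1 (reflect across h@3): 4 holes -> [(2, 6), (2, 7), (3, 6), (3, 7)]
Unfold 2 (reflect across h@2): 8 holes -> [(0, 6), (0, 7), (1, 6), (1, 7), (2, 6), (2, 7), (3, 6), (3, 7)]
Unfold 3 (reflect across v@4): 16 holes -> [(0, 0), (0, 1), (0, 6), (0, 7), (1, 0), (1, 1), (1, 6), (1, 7), (2, 0), (2, 1), (2, 6), (2, 7), (3, 0), (3, 1), (3, 6), (3, 7)]
Unfold 4 (reflect across v@8): 32 holes -> [(0, 0), (0, 1), (0, 6), (0, 7), (0, 8), (0, 9), (0, 14), (0, 15), (1, 0), (1, 1), (1, 6), (1, 7), (1, 8), (1, 9), (1, 14), (1, 15), (2, 0), (2, 1), (2, 6), (2, 7), (2, 8), (2, 9), (2, 14), (2, 15), (3, 0), (3, 1), (3, 6), (3, 7), (3, 8), (3, 9), (3, 14), (3, 15)]

Answer: OO....OOOO....OO
OO....OOOO....OO
OO....OOOO....OO
OO....OOOO....OO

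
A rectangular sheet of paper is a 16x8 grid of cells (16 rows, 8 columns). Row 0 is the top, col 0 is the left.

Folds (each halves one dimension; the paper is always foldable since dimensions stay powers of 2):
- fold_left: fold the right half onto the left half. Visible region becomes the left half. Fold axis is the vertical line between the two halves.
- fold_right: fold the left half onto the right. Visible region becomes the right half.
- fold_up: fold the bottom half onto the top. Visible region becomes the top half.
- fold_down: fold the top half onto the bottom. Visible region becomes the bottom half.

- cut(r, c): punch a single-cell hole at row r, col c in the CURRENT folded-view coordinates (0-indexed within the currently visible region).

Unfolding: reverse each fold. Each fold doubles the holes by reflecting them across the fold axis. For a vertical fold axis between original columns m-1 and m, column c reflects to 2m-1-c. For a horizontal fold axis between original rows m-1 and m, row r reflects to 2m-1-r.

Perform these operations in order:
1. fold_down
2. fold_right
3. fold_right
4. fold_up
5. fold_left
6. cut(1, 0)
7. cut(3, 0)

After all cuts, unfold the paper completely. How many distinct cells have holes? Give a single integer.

Op 1 fold_down: fold axis h@8; visible region now rows[8,16) x cols[0,8) = 8x8
Op 2 fold_right: fold axis v@4; visible region now rows[8,16) x cols[4,8) = 8x4
Op 3 fold_right: fold axis v@6; visible region now rows[8,16) x cols[6,8) = 8x2
Op 4 fold_up: fold axis h@12; visible region now rows[8,12) x cols[6,8) = 4x2
Op 5 fold_left: fold axis v@7; visible region now rows[8,12) x cols[6,7) = 4x1
Op 6 cut(1, 0): punch at orig (9,6); cuts so far [(9, 6)]; region rows[8,12) x cols[6,7) = 4x1
Op 7 cut(3, 0): punch at orig (11,6); cuts so far [(9, 6), (11, 6)]; region rows[8,12) x cols[6,7) = 4x1
Unfold 1 (reflect across v@7): 4 holes -> [(9, 6), (9, 7), (11, 6), (11, 7)]
Unfold 2 (reflect across h@12): 8 holes -> [(9, 6), (9, 7), (11, 6), (11, 7), (12, 6), (12, 7), (14, 6), (14, 7)]
Unfold 3 (reflect across v@6): 16 holes -> [(9, 4), (9, 5), (9, 6), (9, 7), (11, 4), (11, 5), (11, 6), (11, 7), (12, 4), (12, 5), (12, 6), (12, 7), (14, 4), (14, 5), (14, 6), (14, 7)]
Unfold 4 (reflect across v@4): 32 holes -> [(9, 0), (9, 1), (9, 2), (9, 3), (9, 4), (9, 5), (9, 6), (9, 7), (11, 0), (11, 1), (11, 2), (11, 3), (11, 4), (11, 5), (11, 6), (11, 7), (12, 0), (12, 1), (12, 2), (12, 3), (12, 4), (12, 5), (12, 6), (12, 7), (14, 0), (14, 1), (14, 2), (14, 3), (14, 4), (14, 5), (14, 6), (14, 7)]
Unfold 5 (reflect across h@8): 64 holes -> [(1, 0), (1, 1), (1, 2), (1, 3), (1, 4), (1, 5), (1, 6), (1, 7), (3, 0), (3, 1), (3, 2), (3, 3), (3, 4), (3, 5), (3, 6), (3, 7), (4, 0), (4, 1), (4, 2), (4, 3), (4, 4), (4, 5), (4, 6), (4, 7), (6, 0), (6, 1), (6, 2), (6, 3), (6, 4), (6, 5), (6, 6), (6, 7), (9, 0), (9, 1), (9, 2), (9, 3), (9, 4), (9, 5), (9, 6), (9, 7), (11, 0), (11, 1), (11, 2), (11, 3), (11, 4), (11, 5), (11, 6), (11, 7), (12, 0), (12, 1), (12, 2), (12, 3), (12, 4), (12, 5), (12, 6), (12, 7), (14, 0), (14, 1), (14, 2), (14, 3), (14, 4), (14, 5), (14, 6), (14, 7)]

Answer: 64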